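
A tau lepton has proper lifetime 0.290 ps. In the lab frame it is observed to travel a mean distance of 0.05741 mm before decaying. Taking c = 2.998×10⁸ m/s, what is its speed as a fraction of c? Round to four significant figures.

0.5510c

d = βγcτ ⇒ βγ = d/(cτ) = 5.741×10^-5 m / (8.6942×10^-5 m) = 0.66033.
β = (βγ)/√(1+(βγ)²) = 0.66033/√1.436036 = 0.5510.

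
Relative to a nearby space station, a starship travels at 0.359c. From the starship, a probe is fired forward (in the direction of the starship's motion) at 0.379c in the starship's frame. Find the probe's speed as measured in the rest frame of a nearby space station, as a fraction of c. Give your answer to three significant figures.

Relativistic velocity addition: u = (u' + v)/(1 + u'v/c²), with u' = 0.379c and v = 0.359c.
Numerator: 0.379 + 0.359 = 0.738. Denominator: 1 + (0.379)(0.359) = 1.136061.
u = 0.738/1.136061 = 0.64961, so the speed is 0.650c.

0.650c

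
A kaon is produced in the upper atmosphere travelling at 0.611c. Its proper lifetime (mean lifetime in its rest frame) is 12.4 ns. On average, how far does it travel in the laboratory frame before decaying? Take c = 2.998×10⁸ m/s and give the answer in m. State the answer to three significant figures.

2.87 m

γ = 1/√(1 − β²) = 1/√(1 − 0.373321) = 1/√0.626679 = 1/0.791631 = 1.2632.
Lab-frame lifetime: Δt = γτ = 1.2632 × 12.4 ns = 15.664 ns.
Distance: d = vΔt = 0.611 × 2.998×10⁸ m/s × 1.5664×10^-8 s = 2.87 m.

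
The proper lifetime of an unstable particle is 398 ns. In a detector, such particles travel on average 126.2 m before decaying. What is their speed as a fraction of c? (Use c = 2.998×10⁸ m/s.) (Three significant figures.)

d = βγcτ ⇒ βγ = d/(cτ) = 126.2 m / (119.3204 m) = 1.0577.
β = (βγ)/√(1+(βγ)²) = 1.0577/√2.11873 = 0.727.

0.727c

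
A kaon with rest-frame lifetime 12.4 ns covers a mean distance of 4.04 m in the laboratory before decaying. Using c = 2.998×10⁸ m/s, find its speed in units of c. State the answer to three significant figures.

0.736c

d = βγcτ ⇒ βγ = d/(cτ) = 4.040 m / (3.71752 m) = 1.0867.
β = (βγ)/√(1+(βγ)²) = 1.0867/√2.18092 = 0.736.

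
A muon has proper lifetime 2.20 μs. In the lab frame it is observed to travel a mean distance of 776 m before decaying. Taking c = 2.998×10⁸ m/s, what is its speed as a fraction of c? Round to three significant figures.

Lab distance = (lab lifetime)·v = γτ·βc, so βγ = d/(cτ) = 776.0/(2.998×10⁸ × 2.200×10^-6) = 1.1765.
With βγ = 1.1765: γ² = 1 + (βγ)² = 2.38415, and β = (βγ)/γ = 1.1765/1.54407 = 0.762.

0.762c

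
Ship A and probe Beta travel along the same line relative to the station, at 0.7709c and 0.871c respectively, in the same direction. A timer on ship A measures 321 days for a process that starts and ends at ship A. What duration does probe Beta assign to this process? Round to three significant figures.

337 days

The velocity of ship A relative to probe Beta is (0.7709 − 0.871)c / (1 − 0.7709×0.871) = −0.30468c; relative speed 0.30468c.
At |u| = 0.30468c, γ = (1 − 0.0928299)^(−1/2) = 1.0499.
The clock on ship A records proper time, so probe Beta measures Δt = γΔτ = 1.0499 × 321 = 337 days.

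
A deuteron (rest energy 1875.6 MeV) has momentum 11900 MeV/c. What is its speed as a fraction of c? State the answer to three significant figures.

0.988c

pc/(mc²) = 11900/1875.6 = 6.3446 = βγ = β/√(1−β²).
So β² = x²/(1 + x²) with x = 6.3446: x² = 40.2539, β² = 40.2539/41.2539 = 0.97576, β = 0.988.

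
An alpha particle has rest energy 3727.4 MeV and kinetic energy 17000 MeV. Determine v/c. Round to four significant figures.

K = (γ−1)mc², so γ = 1 + 17000/3727.4 = 5.5608.
Then v/c = √(1 − γ⁻²) = √(1 − 0.0323389) = √0.9676611 = 0.9837.

0.9837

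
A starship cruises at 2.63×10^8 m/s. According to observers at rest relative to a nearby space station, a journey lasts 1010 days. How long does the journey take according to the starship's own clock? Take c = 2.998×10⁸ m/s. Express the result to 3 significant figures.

β = v/c = (2.63×10^8 m/s)/(2.998×10⁸ m/s) = 0.877252.
γ = 1/√(1 − β²) = 1/√(1 − 0.7695711) = 1/√0.2304289 = 1/0.48003 = 2.0832.
The moving clock records proper time: Δτ = Δt/γ = 1010/2.0832 = 485 days.

485 days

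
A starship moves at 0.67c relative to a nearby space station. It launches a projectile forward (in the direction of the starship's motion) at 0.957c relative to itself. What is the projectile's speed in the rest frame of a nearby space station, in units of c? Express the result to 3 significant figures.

0.991c

In units of c, u = (u' + v)/(1 + u'v) with u' = 0.957 and v = 0.67.
Numerator: 0.957 + 0.67 = 1.627. Denominator: 1 + (0.957)(0.67) = 1.64119.
u = 1.627/1.64119 = 0.99135, so the speed is 0.991c.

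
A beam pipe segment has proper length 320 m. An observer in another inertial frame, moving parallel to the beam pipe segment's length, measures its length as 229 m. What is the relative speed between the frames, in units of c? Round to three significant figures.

0.698c

Length contraction gives γ = L₀/L = 320/229 = 1.3974.
β = √(1 − 1/γ²) = √0.487896 = 0.698.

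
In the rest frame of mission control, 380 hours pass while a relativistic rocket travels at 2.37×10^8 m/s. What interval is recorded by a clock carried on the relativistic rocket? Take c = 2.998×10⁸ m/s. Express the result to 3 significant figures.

233 hours

β = v/c = (2.37×10^8 m/s)/(2.998×10⁸ m/s) = 0.790527.
With β = 0.790527, γ = 1/√(1 − 0.790527²) = 1/√0.3750671 = 1.6328.
The moving clock records proper time: Δτ = Δt/γ = 380/1.6328 = 233 hours.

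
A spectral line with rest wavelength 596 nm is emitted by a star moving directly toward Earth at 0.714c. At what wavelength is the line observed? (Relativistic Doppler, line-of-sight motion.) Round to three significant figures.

243 nm

Relativistic Doppler for wavelength: λ_obs = λ_src · √((1−β)/(1+β)).
With β = 0.714: factor = √(0.286/1.714) = 0.40849.
λ_obs = 596 × 0.40849 = 243 nm.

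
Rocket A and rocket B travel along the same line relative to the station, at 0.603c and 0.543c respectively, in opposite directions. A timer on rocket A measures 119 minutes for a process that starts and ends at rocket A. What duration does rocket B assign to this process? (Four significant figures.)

235.8 minutes

The velocity of rocket A relative to rocket B is (0.603 + 0.543)c / (1 + 0.603×0.543) = 0.86332c; relative speed 0.86332c.
γ for this relative speed: γ = 1/√(1 − 0.745321) = 1.9815.
The clock on rocket A records proper time, so rocket B measures Δt = γΔτ = 1.9815 × 119 = 235.8 minutes.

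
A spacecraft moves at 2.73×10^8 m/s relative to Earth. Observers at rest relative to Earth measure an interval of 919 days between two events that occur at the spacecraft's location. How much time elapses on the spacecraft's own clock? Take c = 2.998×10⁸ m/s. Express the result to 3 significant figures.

β = v/c = (2.73×10^8 m/s)/(2.998×10⁸ m/s) = 0.910607.
With β = 0.910607, γ = 1/√(1 − 0.910607²) = 1/√0.1707949 = 2.4197.
The spacecraft's clock runs slow as seen from Earth, so Δτ = Δt/γ = 919/2.4197 = 380 days.

380 days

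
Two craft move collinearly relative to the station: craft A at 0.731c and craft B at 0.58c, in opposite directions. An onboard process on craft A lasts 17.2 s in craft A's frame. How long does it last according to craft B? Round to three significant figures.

Speed of craft A in craft B's frame: u = (v_A + v_B)/(1 + v_A v_B/c²) = (0.731 + 0.58)/(1 + 0.731×0.58) = 1.311/1.42398 = 0.92066; |u| = 0.92066c.
At |u| = 0.92066c, γ = (1 − 0.847615)^(−1/2) = 2.5617.
Craft A's interval is proper; time dilation gives Δt_B = γΔτ = 2.5617 × 17.2 s = 44.1 s.

44.1 s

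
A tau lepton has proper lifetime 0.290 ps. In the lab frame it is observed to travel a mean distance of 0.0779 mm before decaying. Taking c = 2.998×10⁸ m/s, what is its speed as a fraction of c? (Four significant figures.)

d = βγcτ ⇒ βγ = d/(cτ) = 7.790×10^-5 m / (8.6942×10^-5 m) = 0.896.
β = (βγ)/√(1+(βγ)²) = 0.896/√1.802816 = 0.6673.

0.6673c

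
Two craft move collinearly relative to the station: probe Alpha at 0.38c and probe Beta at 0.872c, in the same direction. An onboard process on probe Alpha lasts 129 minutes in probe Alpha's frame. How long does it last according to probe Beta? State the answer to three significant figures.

Transform probe Alpha's velocity into probe Beta's frame: (0.38 − 0.872)/(1 − 0.38·0.872) = −0.492/0.66864, so the relative speed is 0.73582c.
At |u| = 0.73582c, γ = (1 − 0.541431)^(−1/2) = 1.4767.
Probe Alpha's interval is proper; time dilation gives Δt_B = γΔτ = 1.4767 × 129 minutes = 190 minutes.

190 minutes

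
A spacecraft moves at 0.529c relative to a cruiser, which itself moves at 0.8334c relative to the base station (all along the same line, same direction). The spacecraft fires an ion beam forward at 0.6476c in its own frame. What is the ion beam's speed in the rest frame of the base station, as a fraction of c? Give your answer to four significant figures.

First combine the ion beam and spacecraft (S''→S'): u₁ = (0.6476 + 0.529)/(1 + 0.6476×0.529) = 1.1766/1.3425804 = 0.87637.
Then combine with the cruiser (S'→S): u = (0.87637 + 0.8334)/(1 + 0.87637×0.8334) = 1.70977/1.730366758 = 0.9881.

0.9881c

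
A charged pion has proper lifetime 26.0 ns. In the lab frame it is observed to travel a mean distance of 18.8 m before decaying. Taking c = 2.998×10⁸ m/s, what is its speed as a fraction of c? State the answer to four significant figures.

0.9237c

Lab distance = (lab lifetime)·v = γτ·βc, so βγ = d/(cτ) = 18.80/(2.998×10⁸ × 2.600×10^-8) = 2.4119.
With βγ = 2.4119: γ² = 1 + (βγ)² = 6.81726, and β = (βγ)/γ = 2.4119/2.61099 = 0.9237.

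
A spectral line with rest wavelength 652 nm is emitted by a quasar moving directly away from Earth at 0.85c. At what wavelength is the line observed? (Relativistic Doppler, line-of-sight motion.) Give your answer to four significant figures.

2290 nm

Relativistic Doppler for wavelength: λ_obs = λ_src · √((1+β)/(1−β)).
With β = 0.85: factor = √(1.85/0.15) = 3.5119.
λ_obs = 652 × 3.5119 = 2290 nm.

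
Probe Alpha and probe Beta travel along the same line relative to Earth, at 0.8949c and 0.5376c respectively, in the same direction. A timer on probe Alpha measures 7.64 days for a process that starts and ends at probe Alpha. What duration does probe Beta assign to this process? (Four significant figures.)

Speed of probe Alpha in probe Beta's frame: u = (v_A − v_B)/(1 − v_A v_B/c²) = (0.8949 − 0.5376)/(1 − 0.8949×0.5376) = 0.3573/0.51890176 = 0.68857; |u| = 0.68857c.
γ for this relative speed: γ = 1/√(1 − 0.474129) = 1.379.
Probe Alpha's interval is proper; time dilation gives Δt_B = γΔτ = 1.379 × 7.64 days = 10.54 days.

10.54 days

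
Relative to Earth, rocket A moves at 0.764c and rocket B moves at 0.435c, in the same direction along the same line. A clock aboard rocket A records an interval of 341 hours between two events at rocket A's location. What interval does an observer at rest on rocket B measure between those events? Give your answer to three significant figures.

The velocity of rocket A relative to rocket B is (0.764 − 0.435)c / (1 − 0.764×0.435) = 0.49277c; relative speed 0.49277c.
γ for this relative speed: γ = 1/√(1 − 0.242822) = 1.1492.
The clock on rocket A records proper time, so rocket B measures Δt = γΔτ = 1.1492 × 341 = 392 hours.

392 hours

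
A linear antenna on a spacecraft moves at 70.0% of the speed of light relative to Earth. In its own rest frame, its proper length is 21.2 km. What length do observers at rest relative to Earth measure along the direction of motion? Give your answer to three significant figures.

With β = 0.7, γ = 1/√(1 − 0.7²) = 1/√0.51 = 1.4003.
Length contraction: L = L₀/γ = 21.2/1.4003 = 15.1 km.

15.1 km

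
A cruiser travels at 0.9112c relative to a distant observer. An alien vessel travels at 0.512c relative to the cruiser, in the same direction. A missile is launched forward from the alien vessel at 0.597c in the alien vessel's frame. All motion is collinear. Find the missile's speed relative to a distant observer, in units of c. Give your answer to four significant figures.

First combine the missile and alien vessel (S''→S'): u₁ = (0.597 + 0.512)/(1 + 0.597×0.512) = 1.109/1.305664 = 0.84938.
Then combine with the cruiser (S'→S): u = (0.84938 + 0.9112)/(1 + 0.84938×0.9112) = 1.76058/1.773955056 = 0.99246.

0.9925c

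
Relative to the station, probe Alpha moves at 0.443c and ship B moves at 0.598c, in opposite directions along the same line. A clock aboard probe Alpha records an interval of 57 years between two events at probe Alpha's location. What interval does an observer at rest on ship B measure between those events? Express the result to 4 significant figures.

100.3 years

Transform probe Alpha's velocity into ship B's frame: (0.443 + 0.598)/(1 + 0.443·0.598) = 1.041/1.264914, so the relative speed is 0.82298c.
γ for this relative speed: γ = 1/√(1 − 0.677296) = 1.7603.
Probe Alpha's interval is proper; time dilation gives Δt_B = γΔτ = 1.7603 × 57 years = 100.3 years.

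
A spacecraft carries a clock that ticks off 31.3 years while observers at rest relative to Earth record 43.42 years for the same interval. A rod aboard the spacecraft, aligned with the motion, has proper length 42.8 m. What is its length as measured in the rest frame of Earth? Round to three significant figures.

γ = Δt/Δτ = 43.42/31.3 = 1.38722.
The rod contracts by the same γ: 42.8 m / 1.38722 = 30.9 m.

30.9 m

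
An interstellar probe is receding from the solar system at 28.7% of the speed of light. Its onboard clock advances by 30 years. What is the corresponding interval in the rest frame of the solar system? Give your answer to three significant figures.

31.3 years

Lorentz factor: γ = (1 − 0.082369)^(−1/2) = 1.0439.
The onboard clock measures proper time, so the interval in the rest frame of the solar system is dilated: Δt = γ·Δτ = 1.0439 × 30 years = 31.3 years.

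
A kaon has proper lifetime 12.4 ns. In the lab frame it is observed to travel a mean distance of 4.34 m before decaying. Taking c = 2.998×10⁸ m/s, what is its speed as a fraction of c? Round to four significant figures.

0.7595c

d = βγcτ ⇒ βγ = d/(cτ) = 4.340 m / (3.71752 m) = 1.1674.
β = (βγ)/√(1+(βγ)²) = 1.1674/√2.36282 = 0.7595.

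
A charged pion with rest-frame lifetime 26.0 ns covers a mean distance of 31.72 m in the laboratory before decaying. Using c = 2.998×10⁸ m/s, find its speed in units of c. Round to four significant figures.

Let x = d/(cτ) = 31.72 m / (2.998×10⁸ m/s × 2.600×10^-8 s) = 4.0694. Since d = βγcτ, x = βγ = β/√(1−β²).
Solving: β² = x²/(1+x²) = 16.56/17.56 = 0.943052, so β = 0.9711.

0.9711c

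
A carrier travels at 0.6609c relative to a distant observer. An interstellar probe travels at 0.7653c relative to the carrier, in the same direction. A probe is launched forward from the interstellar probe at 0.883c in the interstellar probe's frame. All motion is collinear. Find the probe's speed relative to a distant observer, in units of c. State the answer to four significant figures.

Apply u = (u'+v)/(1+u'v) twice. Probe in the carrier frame: (0.883+0.7653)/(1+0.883·0.7653) = 1.6483/1.6757599 = 0.98361c.
That velocity, transformed to the rest frame of a distant observer: (0.98361+0.6609)/(1+0.98361·0.6609) = 1.64451/1.650067849 = 0.99663c.

0.9966c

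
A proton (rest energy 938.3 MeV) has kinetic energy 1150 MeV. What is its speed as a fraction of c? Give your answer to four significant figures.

0.8934c

γ = 1 + K/(mc²) = 1 + 1150/938.3 = 2.2256.
β = √(1 − 1/γ²) = √(1 − 0.201886) = √0.798114 = 0.8934.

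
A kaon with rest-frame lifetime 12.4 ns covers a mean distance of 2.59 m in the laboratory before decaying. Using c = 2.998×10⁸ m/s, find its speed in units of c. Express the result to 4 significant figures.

0.5716c

Let x = d/(cτ) = 2.590 m / (2.998×10⁸ m/s × 1.240×10^-8 s) = 0.6967. Since d = βγcτ, x = βγ = β/√(1−β²).
Solving: β² = x²/(1+x²) = 0.485391/1.485391 = 0.326777, so β = 0.5716.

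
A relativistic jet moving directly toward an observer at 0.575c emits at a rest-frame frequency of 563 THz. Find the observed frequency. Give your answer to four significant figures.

Relativistic Doppler (source moving toward): f_obs = f_src · √((1+β)/(1−β)).
With β = 0.575: factor = √(1.575/0.425) = 1.9251.
f_obs = 563 × 1.9251 = 1084 THz.

1084 THz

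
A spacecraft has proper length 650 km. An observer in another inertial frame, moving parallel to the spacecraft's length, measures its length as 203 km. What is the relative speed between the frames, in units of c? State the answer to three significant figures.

0.950c

Length contraction gives γ = L₀/L = 650/203 = 3.202.
β = √(1 − 1/γ²) = √0.902466 = 0.950.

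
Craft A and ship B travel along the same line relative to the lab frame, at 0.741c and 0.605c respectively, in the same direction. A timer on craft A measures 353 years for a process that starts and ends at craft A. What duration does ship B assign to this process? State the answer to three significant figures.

Transform craft A's velocity into ship B's frame: (0.741 − 0.605)/(1 − 0.741·0.605) = 0.136/0.551695, so the relative speed is 0.24651c.
γ for this relative speed: γ = 1/√(1 − 0.0607672) = 1.0318.
The clock on craft A records proper time, so ship B measures Δt = γΔτ = 1.0318 × 353 = 364 years.

364 years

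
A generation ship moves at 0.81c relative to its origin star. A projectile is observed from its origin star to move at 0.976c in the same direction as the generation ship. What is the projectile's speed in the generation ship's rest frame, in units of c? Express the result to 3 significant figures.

Transform to the generation ship's frame: u' = (u − v)/(1 − uv/c²).
u' = (0.976 − 0.81)/(1 − 0.976×0.81) = 0.166/0.20944 = 0.79259.
Speed in the generation ship's frame: 0.793c (in the same direction).

0.793c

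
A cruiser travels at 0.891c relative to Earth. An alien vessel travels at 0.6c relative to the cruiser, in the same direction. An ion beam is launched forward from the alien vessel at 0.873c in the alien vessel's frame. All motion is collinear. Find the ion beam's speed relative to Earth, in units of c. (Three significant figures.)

First combine the ion beam and alien vessel (S''→S'): u₁ = (0.873 + 0.6)/(1 + 0.873×0.6) = 1.473/1.5238 = 0.96666.
Then combine with the cruiser (S'→S): u = (0.96666 + 0.891)/(1 + 0.96666×0.891) = 1.85766/1.86129406 = 0.99805.

0.998c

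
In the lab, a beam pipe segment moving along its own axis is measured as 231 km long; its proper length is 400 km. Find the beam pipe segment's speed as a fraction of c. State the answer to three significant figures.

0.816c

Length contraction gives γ = L₀/L = 400/231 = 1.7316.
β = √(1 − 1/γ²) = √0.666493 = 0.816.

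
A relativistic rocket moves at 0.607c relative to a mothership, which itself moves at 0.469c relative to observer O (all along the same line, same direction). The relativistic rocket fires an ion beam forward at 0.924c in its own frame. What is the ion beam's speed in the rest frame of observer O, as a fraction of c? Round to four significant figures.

0.9930c

First combine the ion beam and relativistic rocket (S''→S'): u₁ = (0.924 + 0.607)/(1 + 0.924×0.607) = 1.531/1.560868 = 0.98086.
Then combine with the mothership (S'→S): u = (0.98086 + 0.469)/(1 + 0.98086×0.469) = 1.44986/1.46002334 = 0.99304.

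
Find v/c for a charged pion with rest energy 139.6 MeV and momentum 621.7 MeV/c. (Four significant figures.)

βγ = pc/(mc²) = 621.7/139.6 = 4.4534.
Since γ² = 1 + (βγ)² = 20.8328, γ = √20.8328 = 4.5643, and β = (βγ)/γ = 4.4534/4.5643 = 0.9757.

0.9757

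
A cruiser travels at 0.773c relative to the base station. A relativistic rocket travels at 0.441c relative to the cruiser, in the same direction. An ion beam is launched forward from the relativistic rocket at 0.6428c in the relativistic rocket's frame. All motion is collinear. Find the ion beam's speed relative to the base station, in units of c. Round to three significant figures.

0.979c

Compose velocities in two stages. Stage 1 (into S'): u₁ = (0.6428+0.441)/(1+0.6428×0.441) = 0.84443.
Stage 2 (into S): u = (0.84443+0.773)/(1+0.84443×0.773) = 0.97863, so the speed is 0.979c.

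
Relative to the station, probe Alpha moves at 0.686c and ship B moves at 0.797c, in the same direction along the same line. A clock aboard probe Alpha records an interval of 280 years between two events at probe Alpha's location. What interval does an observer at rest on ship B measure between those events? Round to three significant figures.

289 years

Speed of probe Alpha in ship B's frame: u = (v_A − v_B)/(1 − v_A v_B/c²) = (0.686 − 0.797)/(1 − 0.686×0.797) = −0.111/0.453258 = −0.24489; |u| = 0.24489c.
γ for this relative speed: γ = 1/√(1 − 0.0599711) = 1.0314.
Probe Alpha's interval is proper; time dilation gives Δt_B = γΔτ = 1.0314 × 280 years = 289 years.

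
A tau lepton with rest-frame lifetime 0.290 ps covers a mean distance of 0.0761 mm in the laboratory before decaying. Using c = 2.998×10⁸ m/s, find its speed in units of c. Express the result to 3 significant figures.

Let x = d/(cτ) = 7.610×10^-5 m / (2.998×10⁸ m/s × 2.900×10^-13 s) = 0.8753. Since d = βγcτ, x = βγ = β/√(1−β²).
Solving: β² = x²/(1+x²) = 0.76615/1.76615 = 0.433797, so β = 0.659.

0.659c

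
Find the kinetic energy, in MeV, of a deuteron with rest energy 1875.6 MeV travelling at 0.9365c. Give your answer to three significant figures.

With β = 0.9365, γ = 1/√(1 − 0.9365²) = 1/√0.12296775 = 2.8517.
Kinetic energy: K = (γ − 1)mc² = (2.8517 − 1) × 1875.6 MeV = 1.8517 × 1875.6 = 3470 MeV.

3470 MeV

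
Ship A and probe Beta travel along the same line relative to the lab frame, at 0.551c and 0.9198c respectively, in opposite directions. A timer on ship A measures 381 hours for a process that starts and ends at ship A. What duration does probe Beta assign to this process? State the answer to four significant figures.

1753 hours

Transform ship A's velocity into probe Beta's frame: (0.551 + 0.9198)/(1 + 0.551·0.9198) = 1.4708/1.5068098, so the relative speed is 0.9761c.
At |u| = 0.9761c, γ = (1 − 0.952771)^(−1/2) = 4.6015.
Ship A's interval is proper; time dilation gives Δt_B = γΔτ = 4.6015 × 381 hours = 1753 hours.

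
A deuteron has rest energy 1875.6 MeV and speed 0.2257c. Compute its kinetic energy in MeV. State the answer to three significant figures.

Lorentz factor: γ = (1 − 0.05094049)^(−1/2) = 1.026487.
Kinetic energy: K = (γ − 1)mc² = (1.026487 − 1) × 1875.6 MeV = 0.026487 × 1875.6 = 49.7 MeV.

49.7 MeV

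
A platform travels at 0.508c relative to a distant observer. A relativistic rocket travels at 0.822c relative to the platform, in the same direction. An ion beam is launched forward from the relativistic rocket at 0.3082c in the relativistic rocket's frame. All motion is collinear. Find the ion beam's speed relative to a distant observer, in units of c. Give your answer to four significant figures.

0.9668c

Compose velocities in two stages. Stage 1 (into S'): u₁ = (0.3082+0.822)/(1+0.3082×0.822) = 0.90175.
Stage 2 (into S): u = (0.90175+0.508)/(1+0.90175×0.508) = 0.96685, so the speed is 0.9668c.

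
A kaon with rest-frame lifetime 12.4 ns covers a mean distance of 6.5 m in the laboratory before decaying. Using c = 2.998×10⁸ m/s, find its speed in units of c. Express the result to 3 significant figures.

Lab distance = (lab lifetime)·v = γτ·βc, so βγ = d/(cτ) = 6.500/(2.998×10⁸ × 1.240×10^-8) = 1.7485.
With βγ = 1.7485: γ² = 1 + (βγ)² = 4.05725, and β = (βγ)/γ = 1.7485/2.01426 = 0.868.

0.868c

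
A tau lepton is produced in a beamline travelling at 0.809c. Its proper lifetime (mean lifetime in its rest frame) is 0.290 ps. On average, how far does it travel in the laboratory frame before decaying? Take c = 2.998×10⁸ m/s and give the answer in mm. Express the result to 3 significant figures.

β² = 0.654481, so γ = 1/√0.345519 = 1.7012.
Lab-frame lifetime: Δt = γτ = 1.7012 × 0.290 ps = 0.49335 ps.
Distance: d = vΔt = 0.809 × 2.998×10⁸ m/s × 4.9335×10^-13 s = 1.20×10^-4 m = 0.120 mm.

0.120 mm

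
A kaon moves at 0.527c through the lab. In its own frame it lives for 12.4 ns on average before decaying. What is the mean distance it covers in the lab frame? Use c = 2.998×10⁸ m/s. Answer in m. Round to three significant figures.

2.31 m

γ = 1/√(1 − β²) = 1/√(1 − 0.277729) = 1/√0.722271 = 1/0.849865 = 1.1767.
Lab-frame lifetime: Δt = γτ = 1.1767 × 12.4 ns = 14.591 ns.
Distance: d = vΔt = 0.527 × 2.998×10⁸ m/s × 1.4591×10^-8 s = 2.31 m.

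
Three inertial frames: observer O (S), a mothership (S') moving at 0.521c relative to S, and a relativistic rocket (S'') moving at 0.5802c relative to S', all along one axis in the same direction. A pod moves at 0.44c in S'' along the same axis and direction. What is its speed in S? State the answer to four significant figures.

First combine the pod and relativistic rocket (S''→S'): u₁ = (0.44 + 0.5802)/(1 + 0.44×0.5802) = 1.0202/1.255288 = 0.81272.
Then combine with the mothership (S'→S): u = (0.81272 + 0.521)/(1 + 0.81272×0.521) = 1.33372/1.42342712 = 0.93698.

0.9370c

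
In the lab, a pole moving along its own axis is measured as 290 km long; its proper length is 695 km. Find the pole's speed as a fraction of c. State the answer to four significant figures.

Length contraction gives γ = L₀/L = 695/290 = 2.3966.
β = √(1 − 1/γ²) = √0.825896 = 0.9088.

0.9088c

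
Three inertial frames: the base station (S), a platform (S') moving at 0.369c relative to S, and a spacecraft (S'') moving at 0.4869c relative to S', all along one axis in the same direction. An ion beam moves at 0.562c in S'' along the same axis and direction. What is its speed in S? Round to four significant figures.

0.9146c

First combine the ion beam and spacecraft (S''→S'): u₁ = (0.562 + 0.4869)/(1 + 0.562×0.4869) = 1.0489/1.2736378 = 0.82355.
Then combine with the platform (S'→S): u = (0.82355 + 0.369)/(1 + 0.82355×0.369) = 1.19255/1.30388995 = 0.91461.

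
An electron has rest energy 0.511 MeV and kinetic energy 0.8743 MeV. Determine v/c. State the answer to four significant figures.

γ = 1 + K/(mc²) = 1 + 0.8743/0.511 = 2.711.
β = √(1 − 1/γ²) = √(1 − 0.136063) = √0.863937 = 0.9295.

0.9295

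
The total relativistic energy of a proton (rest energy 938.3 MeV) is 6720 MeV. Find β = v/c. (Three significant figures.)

γ = E/(mc²) = 6720/938.3 = 7.1619.
β = √(1 − 1/γ²) = √(1 − 0.0194959) = √0.9805041 = 0.990.

0.990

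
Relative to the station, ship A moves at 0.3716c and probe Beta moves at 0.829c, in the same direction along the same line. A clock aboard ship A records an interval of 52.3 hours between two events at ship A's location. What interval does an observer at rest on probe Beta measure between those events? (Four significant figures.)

69.70 hours

Transform ship A's velocity into probe Beta's frame: (0.3716 − 0.829)/(1 − 0.3716·0.829) = −0.4574/0.6919436, so the relative speed is 0.66104c.
γ for this relative speed: γ = 1/√(1 − 0.436974) = 1.3327.
The clock on ship A records proper time, so probe Beta measures Δt = γΔτ = 1.3327 × 52.3 = 69.70 hours.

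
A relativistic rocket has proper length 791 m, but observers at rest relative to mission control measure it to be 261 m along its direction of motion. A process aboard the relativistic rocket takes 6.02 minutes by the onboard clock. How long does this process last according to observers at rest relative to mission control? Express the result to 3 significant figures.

Length contraction gives γ = L₀/L = 791/261 = 3.03065.
The same γ dilates the second interval: 3.03065 × 6.02 minutes = 18.2 minutes.

18.2 minutes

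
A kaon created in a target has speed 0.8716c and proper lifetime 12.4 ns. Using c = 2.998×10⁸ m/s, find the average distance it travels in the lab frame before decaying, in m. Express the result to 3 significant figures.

With β = 0.8716, γ = 1/√(1 − 0.8716²) = 1/√0.24031344 = 2.0399.
Lab-frame lifetime: Δt = γτ = 2.0399 × 12.4 ns = 25.295 ns.
Distance: d = vΔt = 0.8716 × 2.998×10⁸ m/s × 2.5295×10^-8 s = 6.61 m.

6.61 m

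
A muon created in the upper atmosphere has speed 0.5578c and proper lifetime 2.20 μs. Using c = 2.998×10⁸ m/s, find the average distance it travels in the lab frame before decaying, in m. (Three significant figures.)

γ = 1/√(1 − β²) = 1/√(1 − 0.31114084) = 1/√0.68885916 = 1/0.829975 = 1.2049.
Lab-frame lifetime: Δt = γτ = 1.2049 × 2.20 μs = 2.6508 μs.
Distance: d = vΔt = 0.5578 × 2.998×10⁸ m/s × 2.6508×10^-6 s = 443 m.

443 m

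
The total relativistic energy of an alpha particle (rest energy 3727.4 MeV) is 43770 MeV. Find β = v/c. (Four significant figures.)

γ = E/(mc²) = 43770/3727.4 = 11.743.
β = √(1 − 1/γ²) = √(1 − 0.00725173) = √0.99274827 = 0.9964.

0.9964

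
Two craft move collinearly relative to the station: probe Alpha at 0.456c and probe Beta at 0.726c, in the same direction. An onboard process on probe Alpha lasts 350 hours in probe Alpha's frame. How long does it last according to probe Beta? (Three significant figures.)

Speed of probe Alpha in probe Beta's frame: u = (v_A − v_B)/(1 − v_A v_B/c²) = (0.456 − 0.726)/(1 − 0.456×0.726) = −0.27/0.668944 = −0.40362; |u| = 0.40362c.
γ for this relative speed: γ = 1/√(1 − 0.162909) = 1.093.
Probe Alpha's interval is proper; time dilation gives Δt_B = γΔτ = 1.093 × 350 hours = 383 hours.

383 hours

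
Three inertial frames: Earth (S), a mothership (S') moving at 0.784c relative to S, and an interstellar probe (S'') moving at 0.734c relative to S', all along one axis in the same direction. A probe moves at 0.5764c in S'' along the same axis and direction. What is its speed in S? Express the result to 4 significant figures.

Apply u = (u'+v)/(1+u'v) twice. Probe in the mothership frame: (0.5764+0.734)/(1+0.5764·0.734) = 1.3104/1.4230776 = 0.92082c.
That velocity, transformed to the rest frame of Earth: (0.92082+0.784)/(1+0.92082·0.784) = 1.70482/1.72192288 = 0.99007c.

0.9901c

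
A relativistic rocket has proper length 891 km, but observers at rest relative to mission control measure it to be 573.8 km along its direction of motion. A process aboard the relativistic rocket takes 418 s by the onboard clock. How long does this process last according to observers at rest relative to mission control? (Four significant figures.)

γ = L₀/L = 891/573.8 = 1.55281.
Δt = γΔτ = 1.55281 × 418 = 649.1 s.

649.1 s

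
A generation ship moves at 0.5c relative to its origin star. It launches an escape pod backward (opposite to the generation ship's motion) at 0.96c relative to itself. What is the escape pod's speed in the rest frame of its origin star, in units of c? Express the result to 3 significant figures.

0.885c

In units of c, u = (u' + v)/(1 + u'v) with u' = −0.96 and v = 0.5.
Numerator: −0.96 + 0.5 = −0.46. Denominator: 1 + (−0.96)(0.5) = 0.52.
u = −0.46/0.52 = −0.88462, so the speed is 0.885c.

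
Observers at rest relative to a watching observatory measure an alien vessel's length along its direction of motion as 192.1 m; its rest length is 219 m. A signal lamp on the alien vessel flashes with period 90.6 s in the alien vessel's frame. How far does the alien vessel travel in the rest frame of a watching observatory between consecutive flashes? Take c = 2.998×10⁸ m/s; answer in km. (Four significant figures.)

γ = L₀/L = 219/192.1 = 1.14003.
β = √(1 − 1/γ²) = 0.48018. Lab-frame period = γτ = 1.14003×90.6 s = 103.29 s. Distance = βc × γτ = 0.48018 × 2.998×10⁸ m/s × 103.29 s = 1.4869×10^10 m = 1.487×10^7 km.

1.487×10^7 km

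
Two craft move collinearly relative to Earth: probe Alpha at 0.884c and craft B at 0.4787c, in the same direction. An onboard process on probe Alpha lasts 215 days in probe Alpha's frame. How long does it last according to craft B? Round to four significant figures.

302.2 days

Speed of probe Alpha in craft B's frame: u = (v_A − v_B)/(1 − v_A v_B/c²) = (0.884 − 0.4787)/(1 − 0.884×0.4787) = 0.4053/0.5768292 = 0.70263; |u| = 0.70263c.
γ for this relative speed: γ = 1/√(1 − 0.493689) = 1.4054.
The clock on probe Alpha records proper time, so craft B measures Δt = γΔτ = 1.4054 × 215 = 302.2 days.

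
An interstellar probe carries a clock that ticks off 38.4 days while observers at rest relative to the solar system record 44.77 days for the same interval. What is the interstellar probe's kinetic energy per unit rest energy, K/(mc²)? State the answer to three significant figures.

0.166

γ = Δt/Δτ = 44.77/38.4 = 1.16589.
K/(mc²) = γ − 1 = 1.16589 − 1 = 0.166.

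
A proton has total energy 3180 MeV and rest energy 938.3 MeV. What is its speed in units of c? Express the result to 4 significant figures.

0.9555c

Total energy E = γmc² gives γ = 3180/938.3 = 3.3891.
Hence β = √(1 − 1/γ²) = √(1 − 0.0870625) = √0.9129375 = 0.9555.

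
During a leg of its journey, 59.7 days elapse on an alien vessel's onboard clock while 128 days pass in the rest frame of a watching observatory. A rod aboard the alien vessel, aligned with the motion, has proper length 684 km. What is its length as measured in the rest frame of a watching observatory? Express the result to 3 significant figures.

The time-dilation ratio gives γ = 128/59.7 = 2.14405.
The rod contracts by the same γ: 684 km / 2.14405 = 319 km.

319 km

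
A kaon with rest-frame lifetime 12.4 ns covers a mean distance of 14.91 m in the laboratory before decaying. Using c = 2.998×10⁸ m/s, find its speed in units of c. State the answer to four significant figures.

0.9703c

Let x = d/(cτ) = 14.91 m / (2.998×10⁸ m/s × 1.240×10^-8 s) = 4.0107. Since d = βγcτ, x = βγ = β/√(1−β²).
Solving: β² = x²/(1+x²) = 16.0857/17.0857 = 0.941472, so β = 0.9703.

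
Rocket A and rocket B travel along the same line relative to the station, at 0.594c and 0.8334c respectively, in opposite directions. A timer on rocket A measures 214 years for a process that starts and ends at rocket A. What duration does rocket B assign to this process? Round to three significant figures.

720 years

Transform rocket A's velocity into rocket B's frame: (0.594 + 0.8334)/(1 + 0.594·0.8334) = 1.4274/1.4950396, so the relative speed is 0.95476c.
At |u| = 0.95476c, γ = (1 − 0.911567)^(−1/2) = 3.3627.
The clock on rocket A records proper time, so rocket B measures Δt = γΔτ = 3.3627 × 214 = 720 years.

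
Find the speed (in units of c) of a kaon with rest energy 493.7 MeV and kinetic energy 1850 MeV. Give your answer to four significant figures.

0.9776c

K = (γ−1)mc², so γ = 1 + 1850/493.7 = 4.7472.
Then v/c = √(1 − γ⁻²) = √(1 − 0.0443736) = √0.9556264 = 0.9776.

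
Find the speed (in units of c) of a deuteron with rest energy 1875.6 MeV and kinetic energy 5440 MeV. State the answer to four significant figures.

K = (γ−1)mc², so γ = 1 + 5440/1875.6 = 3.9004.
Then v/c = √(1 − γ⁻²) = √(1 − 0.0657327) = √0.9342673 = 0.9666.

0.9666c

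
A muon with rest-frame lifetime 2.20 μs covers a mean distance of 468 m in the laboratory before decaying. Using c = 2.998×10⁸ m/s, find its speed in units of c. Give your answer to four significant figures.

0.5787c

d = βγcτ ⇒ βγ = d/(cτ) = 468.0 m / (659.56 m) = 0.70956.
β = (βγ)/√(1+(βγ)²) = 0.70956/√1.503475 = 0.5787.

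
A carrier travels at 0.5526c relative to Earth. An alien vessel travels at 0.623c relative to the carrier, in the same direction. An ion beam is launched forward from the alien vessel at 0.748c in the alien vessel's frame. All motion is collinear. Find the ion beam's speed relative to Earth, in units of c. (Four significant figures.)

0.9809c

Compose velocities in two stages. Stage 1 (into S'): u₁ = (0.748+0.623)/(1+0.748×0.623) = 0.9352.
Stage 2 (into S): u = (0.9352+0.5526)/(1+0.9352×0.5526) = 0.98089, so the speed is 0.9809c.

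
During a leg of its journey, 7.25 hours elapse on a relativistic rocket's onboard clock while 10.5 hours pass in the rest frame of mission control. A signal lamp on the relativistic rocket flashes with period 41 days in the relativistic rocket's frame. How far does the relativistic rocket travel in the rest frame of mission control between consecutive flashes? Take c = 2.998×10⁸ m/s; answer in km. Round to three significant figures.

1.11×10^12 km

γ = Δt/Δτ = 10.5/7.25 = 1.44828.
β = √(1 − 1/γ²) = 0.72336. Lab-frame period = γτ = 1.44828×41 days = 59.379 days. Distance = βc × γτ = 0.72336 × 2.998×10⁸ m/s × 5130345.6 s = 1.1126×10^15 m = 1.11×10^12 km.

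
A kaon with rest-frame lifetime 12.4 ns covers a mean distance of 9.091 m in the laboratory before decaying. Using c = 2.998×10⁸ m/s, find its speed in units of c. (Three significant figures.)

0.926c

d = βγcτ ⇒ βγ = d/(cτ) = 9.091 m / (3.71752 m) = 2.4454.
β = (βγ)/√(1+(βγ)²) = 2.4454/√6.97998 = 0.926.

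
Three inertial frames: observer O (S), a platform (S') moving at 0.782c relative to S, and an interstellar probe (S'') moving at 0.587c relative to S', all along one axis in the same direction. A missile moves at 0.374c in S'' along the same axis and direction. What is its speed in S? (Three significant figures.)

0.971c

Apply u = (u'+v)/(1+u'v) twice. Missile in the platform frame: (0.374+0.587)/(1+0.374·0.587) = 0.961/1.219538 = 0.788c.
That velocity, transformed to the rest frame of observer O: (0.788+0.782)/(1+0.788·0.782) = 1.57/1.616216 = 0.9714c.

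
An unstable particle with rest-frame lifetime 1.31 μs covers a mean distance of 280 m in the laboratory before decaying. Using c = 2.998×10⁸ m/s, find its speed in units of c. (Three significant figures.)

d = βγcτ ⇒ βγ = d/(cτ) = 280.0 m / (392.738 m) = 0.71294.
β = (βγ)/√(1+(βγ)²) = 0.71294/√1.508283 = 0.581.

0.581c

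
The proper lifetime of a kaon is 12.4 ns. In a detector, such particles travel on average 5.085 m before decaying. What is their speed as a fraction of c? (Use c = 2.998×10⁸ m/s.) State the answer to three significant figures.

Lab distance = (lab lifetime)·v = γτ·βc, so βγ = d/(cτ) = 5.085/(2.998×10⁸ × 1.240×10^-8) = 1.3678.
With βγ = 1.3678: γ² = 1 + (βγ)² = 2.87088, and β = (βγ)/γ = 1.3678/1.69437 = 0.807.

0.807c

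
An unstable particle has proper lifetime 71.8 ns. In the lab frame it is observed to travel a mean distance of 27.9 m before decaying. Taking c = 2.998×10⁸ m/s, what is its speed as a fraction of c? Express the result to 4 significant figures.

Lab distance = (lab lifetime)·v = γτ·βc, so βγ = d/(cτ) = 27.90/(2.998×10⁸ × 7.180×10^-8) = 1.2961.
With βγ = 1.2961: γ² = 1 + (βγ)² = 2.67988, and β = (βγ)/γ = 1.2961/1.63703 = 0.7917.

0.7917c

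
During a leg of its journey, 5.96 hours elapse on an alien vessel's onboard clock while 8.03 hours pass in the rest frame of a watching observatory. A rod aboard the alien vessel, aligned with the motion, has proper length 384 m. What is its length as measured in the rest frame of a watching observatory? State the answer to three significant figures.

285 m

The time-dilation ratio gives γ = 8.03/5.96 = 1.34732.
L = L₀/γ = 384/1.34732 = 285 m.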